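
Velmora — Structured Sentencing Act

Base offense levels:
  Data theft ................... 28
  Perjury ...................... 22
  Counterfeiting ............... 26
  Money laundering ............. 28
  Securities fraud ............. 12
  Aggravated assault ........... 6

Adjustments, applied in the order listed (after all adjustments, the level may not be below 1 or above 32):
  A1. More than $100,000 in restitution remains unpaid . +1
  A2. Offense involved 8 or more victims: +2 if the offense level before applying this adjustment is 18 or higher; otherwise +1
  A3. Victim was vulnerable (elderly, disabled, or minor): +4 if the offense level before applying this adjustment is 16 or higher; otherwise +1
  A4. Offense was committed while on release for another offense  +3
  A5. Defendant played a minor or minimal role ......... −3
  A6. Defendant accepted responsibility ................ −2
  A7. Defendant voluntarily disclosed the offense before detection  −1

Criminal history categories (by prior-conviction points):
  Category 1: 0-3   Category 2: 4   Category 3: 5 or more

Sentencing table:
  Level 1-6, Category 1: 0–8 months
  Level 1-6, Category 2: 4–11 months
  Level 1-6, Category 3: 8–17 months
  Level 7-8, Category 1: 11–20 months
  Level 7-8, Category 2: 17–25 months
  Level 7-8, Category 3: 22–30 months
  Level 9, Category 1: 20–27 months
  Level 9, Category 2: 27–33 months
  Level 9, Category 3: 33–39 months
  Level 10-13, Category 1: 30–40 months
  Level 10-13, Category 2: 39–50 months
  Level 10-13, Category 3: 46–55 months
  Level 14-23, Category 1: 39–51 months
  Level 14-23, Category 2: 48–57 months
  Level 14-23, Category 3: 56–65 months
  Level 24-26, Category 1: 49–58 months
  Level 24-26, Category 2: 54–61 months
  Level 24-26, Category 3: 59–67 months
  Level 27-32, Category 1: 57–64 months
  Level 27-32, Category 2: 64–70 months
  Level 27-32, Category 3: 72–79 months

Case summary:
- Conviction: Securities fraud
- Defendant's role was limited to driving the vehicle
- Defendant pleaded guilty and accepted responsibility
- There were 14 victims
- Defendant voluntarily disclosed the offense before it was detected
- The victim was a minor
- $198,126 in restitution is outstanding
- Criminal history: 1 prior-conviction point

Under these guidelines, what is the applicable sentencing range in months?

Base offense level for securities fraud: 12.
A1 applies: 12 + 1 = 13.
A2 applies (level before this adjustment is 13 < 18, so +1): 13 + 1 = 14.
A3 applies (level before this adjustment is 14 < 16, so +1): 14 + 1 = 15.
A4 does not apply.
A5 applies: 15 − 3 = 12.
A6 applies: 12 − 2 = 10.
A7 applies: 10 − 1 = 9.
Final offense level: 9.
Criminal history: 1 prior point → Category 1 (0-3).
Level 9 falls in the 9 band.
Grid: Level 9 × Category 1 = 20-27 months.

20-27 months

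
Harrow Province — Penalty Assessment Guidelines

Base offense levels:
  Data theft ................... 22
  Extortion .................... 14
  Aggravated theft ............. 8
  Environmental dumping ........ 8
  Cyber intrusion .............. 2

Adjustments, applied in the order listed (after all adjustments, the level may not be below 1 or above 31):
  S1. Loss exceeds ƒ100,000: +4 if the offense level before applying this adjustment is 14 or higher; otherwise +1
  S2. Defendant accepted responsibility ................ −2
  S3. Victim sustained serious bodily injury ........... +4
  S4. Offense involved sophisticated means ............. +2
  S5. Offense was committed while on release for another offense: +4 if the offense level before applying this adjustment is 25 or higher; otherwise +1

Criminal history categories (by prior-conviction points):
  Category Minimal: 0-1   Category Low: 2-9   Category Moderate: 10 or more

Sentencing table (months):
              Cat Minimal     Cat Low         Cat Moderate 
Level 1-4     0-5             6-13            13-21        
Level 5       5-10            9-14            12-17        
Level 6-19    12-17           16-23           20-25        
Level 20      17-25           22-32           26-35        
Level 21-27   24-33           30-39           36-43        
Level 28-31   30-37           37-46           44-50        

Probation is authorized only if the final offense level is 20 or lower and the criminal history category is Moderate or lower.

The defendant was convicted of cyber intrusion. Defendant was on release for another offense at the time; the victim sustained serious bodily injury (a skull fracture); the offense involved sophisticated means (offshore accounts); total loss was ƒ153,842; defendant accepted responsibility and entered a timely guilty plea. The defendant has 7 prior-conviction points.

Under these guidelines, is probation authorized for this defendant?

Base offense level for cyber intrusion: 2.
S1 applies (level before this adjustment is 2 < 14, so +1): 2 + 1 = 3.
S2 applies: 3 − 2 = 1.
S3 applies: 1 + 4 = 5.
S4 applies: 5 + 2 = 7.
S5 applies (level before this adjustment is 7 < 25, so +1): 7 + 1 = 8.
Final offense level: 8.
Criminal history: 7 prior points → Category Low (2-9).
Level 8 falls in the 6-19 band.
Grid: Level 6-19 × Category Low = 16-23 months.
Probation check: level 8 ≤ 20 and category Low ≤ Moderate → eligible.

Yes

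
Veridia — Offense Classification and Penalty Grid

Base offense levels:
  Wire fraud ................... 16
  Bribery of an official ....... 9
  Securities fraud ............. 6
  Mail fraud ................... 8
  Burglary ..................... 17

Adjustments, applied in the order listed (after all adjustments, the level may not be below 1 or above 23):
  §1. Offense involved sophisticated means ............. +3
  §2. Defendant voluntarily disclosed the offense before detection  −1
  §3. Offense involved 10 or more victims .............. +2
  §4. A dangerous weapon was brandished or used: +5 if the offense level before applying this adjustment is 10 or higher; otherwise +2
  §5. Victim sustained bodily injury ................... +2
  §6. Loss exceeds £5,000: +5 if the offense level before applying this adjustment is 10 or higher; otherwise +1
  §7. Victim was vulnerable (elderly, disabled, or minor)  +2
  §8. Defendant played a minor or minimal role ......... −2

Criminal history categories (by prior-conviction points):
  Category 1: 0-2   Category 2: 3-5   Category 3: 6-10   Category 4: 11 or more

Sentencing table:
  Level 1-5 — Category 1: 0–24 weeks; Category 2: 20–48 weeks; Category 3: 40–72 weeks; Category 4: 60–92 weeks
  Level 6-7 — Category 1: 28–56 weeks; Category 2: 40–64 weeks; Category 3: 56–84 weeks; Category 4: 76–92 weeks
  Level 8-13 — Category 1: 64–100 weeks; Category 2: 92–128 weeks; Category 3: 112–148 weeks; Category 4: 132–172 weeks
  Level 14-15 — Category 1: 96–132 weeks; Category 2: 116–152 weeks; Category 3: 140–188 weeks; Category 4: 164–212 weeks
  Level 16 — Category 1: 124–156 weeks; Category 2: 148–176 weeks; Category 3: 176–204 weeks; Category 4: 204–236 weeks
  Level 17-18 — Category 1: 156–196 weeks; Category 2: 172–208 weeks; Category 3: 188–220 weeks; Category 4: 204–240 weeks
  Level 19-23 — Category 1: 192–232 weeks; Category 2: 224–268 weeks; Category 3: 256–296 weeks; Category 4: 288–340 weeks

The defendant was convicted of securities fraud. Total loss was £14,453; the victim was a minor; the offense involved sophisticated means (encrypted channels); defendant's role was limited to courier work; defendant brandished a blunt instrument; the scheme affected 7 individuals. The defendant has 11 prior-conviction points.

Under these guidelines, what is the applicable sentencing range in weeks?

Base offense level for securities fraud: 6.
§1 applies: 6 + 3 = 9.
§2 does not apply.
§4 applies (level before this adjustment is 9 < 10, so +2): 9 + 2 = 11.
§5 does not apply.
§6 applies (level before this adjustment is 11 ≥ 10, so +5): 11 + 5 = 16.
§7 applies: 16 + 2 = 18.
§8 applies: 18 − 2 = 16.
Final offense level: 16.
Criminal history: 11 prior points → Category 4 (11+).
Level 16 falls in the 16 band.
Grid: Level 16 × Category 4 = 204-236 weeks.

204-236 weeks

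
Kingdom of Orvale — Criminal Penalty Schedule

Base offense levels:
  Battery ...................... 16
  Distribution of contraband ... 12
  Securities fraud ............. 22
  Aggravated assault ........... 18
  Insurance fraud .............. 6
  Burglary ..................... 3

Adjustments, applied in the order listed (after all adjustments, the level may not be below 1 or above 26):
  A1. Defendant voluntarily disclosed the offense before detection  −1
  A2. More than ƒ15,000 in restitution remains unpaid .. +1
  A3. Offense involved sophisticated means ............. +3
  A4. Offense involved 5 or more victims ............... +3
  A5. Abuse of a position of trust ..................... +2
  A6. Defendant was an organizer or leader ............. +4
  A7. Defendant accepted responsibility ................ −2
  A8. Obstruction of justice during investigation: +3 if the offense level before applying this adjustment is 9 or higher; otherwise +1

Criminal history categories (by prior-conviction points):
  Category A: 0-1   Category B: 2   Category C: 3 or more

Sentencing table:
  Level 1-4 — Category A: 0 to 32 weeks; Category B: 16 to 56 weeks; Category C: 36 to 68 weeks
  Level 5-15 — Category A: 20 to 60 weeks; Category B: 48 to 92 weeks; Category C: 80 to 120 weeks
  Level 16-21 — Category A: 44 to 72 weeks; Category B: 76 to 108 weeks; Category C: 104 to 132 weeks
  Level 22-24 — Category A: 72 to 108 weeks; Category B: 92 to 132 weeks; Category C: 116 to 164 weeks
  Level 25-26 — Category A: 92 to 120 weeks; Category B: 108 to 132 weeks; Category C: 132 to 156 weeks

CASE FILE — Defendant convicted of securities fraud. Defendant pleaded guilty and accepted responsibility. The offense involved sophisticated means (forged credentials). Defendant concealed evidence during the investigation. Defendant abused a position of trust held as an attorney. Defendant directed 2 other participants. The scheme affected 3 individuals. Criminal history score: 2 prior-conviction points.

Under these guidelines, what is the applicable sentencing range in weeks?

108-132 weeks

Base offense level for securities fraud: 22.
A2 does not apply.
A3 applies: 22 + 3 = 25.
A5 applies: 25 + 2 = 27.
A6 applies: 27 + 4 = 31.
A7 applies: 31 − 2 = 29.
A8 applies (level before this adjustment is 29 ≥ 9, so +3): 29 + 3 = 32.
Level 32 exceeds the maximum of 26; capped at 26.
Final offense level: 26.
Criminal history: 2 prior points → Category B (2).
Level 26 falls in the 25-26 band.
Grid: Level 25-26 × Category B = 108-132 weeks.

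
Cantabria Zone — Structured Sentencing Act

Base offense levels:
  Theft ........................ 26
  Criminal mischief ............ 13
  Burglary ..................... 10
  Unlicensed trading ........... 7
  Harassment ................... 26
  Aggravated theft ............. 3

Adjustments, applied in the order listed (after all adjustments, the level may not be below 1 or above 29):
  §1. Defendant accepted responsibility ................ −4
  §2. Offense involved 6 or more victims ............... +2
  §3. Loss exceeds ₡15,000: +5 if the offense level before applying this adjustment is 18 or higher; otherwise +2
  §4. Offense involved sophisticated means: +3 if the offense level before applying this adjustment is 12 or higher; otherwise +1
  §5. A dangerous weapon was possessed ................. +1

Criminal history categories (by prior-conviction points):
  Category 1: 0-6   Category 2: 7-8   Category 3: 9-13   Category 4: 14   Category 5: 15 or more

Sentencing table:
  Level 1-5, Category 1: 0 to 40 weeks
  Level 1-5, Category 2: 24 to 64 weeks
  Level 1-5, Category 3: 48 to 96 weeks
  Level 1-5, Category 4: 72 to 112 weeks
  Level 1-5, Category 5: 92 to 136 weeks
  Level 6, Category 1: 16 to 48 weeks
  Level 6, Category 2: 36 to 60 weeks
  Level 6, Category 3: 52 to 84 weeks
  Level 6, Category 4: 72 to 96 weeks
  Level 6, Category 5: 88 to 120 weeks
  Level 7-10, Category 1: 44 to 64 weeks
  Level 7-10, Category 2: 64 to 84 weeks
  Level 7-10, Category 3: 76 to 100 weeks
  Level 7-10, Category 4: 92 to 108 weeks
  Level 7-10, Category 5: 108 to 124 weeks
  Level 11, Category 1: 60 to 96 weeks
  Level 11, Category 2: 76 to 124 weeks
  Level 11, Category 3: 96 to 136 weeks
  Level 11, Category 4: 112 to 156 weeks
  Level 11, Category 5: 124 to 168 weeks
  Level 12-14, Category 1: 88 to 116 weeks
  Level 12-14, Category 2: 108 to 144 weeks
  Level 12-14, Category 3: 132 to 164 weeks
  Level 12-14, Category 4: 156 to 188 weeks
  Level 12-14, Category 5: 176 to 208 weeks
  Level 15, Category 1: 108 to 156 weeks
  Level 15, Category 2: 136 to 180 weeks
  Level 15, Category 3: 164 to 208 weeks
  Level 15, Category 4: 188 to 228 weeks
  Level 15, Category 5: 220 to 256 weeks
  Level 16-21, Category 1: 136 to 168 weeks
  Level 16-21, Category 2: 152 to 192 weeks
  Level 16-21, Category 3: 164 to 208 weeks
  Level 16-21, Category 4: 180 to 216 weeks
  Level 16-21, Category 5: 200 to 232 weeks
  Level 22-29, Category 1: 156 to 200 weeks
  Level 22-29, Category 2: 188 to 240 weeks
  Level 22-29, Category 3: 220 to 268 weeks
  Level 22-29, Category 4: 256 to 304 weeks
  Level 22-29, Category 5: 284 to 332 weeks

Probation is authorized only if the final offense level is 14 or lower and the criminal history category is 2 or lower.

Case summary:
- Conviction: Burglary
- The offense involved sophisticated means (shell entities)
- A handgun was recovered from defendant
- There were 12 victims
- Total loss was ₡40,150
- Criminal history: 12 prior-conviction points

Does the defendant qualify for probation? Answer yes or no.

Base offense level for burglary: 10.
§2 applies: 10 + 2 = 12.
§3 applies (level before this adjustment is 12 < 18, so +2): 12 + 2 = 14.
§4 applies (level before this adjustment is 14 ≥ 12, so +3): 14 + 3 = 17.
§5 applies: 17 + 1 = 18.
Final offense level: 18.
Criminal history: 12 prior points → Category 3 (9-13).
Level 18 falls in the 16-21 band.
Grid: Level 16-21 × Category 3 = 164-208 weeks.
Probation check: level 18 > 14 and category 3 > 2 → not eligible.

No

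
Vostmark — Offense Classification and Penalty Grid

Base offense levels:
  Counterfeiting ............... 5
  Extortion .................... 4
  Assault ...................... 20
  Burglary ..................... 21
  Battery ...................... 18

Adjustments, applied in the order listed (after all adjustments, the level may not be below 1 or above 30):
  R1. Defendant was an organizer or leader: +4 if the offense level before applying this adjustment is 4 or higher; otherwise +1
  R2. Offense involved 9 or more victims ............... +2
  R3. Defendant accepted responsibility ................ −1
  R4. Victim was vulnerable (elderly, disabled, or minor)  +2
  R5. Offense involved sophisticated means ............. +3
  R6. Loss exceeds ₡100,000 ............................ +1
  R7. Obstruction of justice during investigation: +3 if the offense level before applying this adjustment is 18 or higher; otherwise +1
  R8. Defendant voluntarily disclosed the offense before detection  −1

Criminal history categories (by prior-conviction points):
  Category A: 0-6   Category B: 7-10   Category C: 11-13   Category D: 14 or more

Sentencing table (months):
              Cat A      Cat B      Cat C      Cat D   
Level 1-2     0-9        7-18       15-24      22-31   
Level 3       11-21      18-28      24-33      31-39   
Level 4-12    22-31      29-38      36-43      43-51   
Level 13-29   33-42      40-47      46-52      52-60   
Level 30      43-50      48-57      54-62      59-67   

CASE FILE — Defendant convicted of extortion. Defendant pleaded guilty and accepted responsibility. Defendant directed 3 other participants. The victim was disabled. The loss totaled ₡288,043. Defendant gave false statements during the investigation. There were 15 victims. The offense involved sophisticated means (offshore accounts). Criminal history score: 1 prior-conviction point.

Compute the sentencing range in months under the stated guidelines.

Base offense level for extortion: 4.
R1 applies (level before this adjustment is 4 ≥ 4, so +4): 4 + 4 = 8.
R2 applies: 8 + 2 = 10.
R3 applies: 10 − 1 = 9.
R4 applies: 9 + 2 = 11.
R5 applies: 11 + 3 = 14.
R6 applies: 14 + 1 = 15.
R7 applies (level before this adjustment is 15 < 18, so +1): 15 + 1 = 16.
R8 does not apply.
Final offense level: 16.
Criminal history: 1 prior point → Category A (0-6).
Level 16 falls in the 13-29 band.
Grid: Level 13-29 × Category A = 33-42 months.

33-42 months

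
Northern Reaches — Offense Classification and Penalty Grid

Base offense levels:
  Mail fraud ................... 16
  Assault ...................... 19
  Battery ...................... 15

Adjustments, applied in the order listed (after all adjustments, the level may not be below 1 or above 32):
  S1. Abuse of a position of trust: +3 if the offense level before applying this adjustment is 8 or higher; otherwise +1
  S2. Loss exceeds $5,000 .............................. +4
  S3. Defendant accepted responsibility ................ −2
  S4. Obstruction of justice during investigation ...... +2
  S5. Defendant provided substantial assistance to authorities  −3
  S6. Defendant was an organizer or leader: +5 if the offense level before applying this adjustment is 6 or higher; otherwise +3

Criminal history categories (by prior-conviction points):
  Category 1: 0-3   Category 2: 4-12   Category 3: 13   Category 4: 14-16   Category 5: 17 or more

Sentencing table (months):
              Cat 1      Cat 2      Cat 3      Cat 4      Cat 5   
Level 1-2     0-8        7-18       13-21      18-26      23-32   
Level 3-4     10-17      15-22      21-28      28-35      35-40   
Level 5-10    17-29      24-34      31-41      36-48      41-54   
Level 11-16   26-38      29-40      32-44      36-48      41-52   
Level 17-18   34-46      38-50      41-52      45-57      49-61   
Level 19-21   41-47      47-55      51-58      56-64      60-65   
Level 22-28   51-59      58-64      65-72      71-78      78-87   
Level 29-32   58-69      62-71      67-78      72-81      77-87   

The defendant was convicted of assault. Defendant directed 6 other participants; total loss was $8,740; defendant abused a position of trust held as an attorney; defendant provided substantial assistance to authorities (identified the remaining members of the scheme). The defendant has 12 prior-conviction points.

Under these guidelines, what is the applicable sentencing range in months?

Base offense level for assault: 19.
S1 applies (level before this adjustment is 19 ≥ 8, so +3): 19 + 3 = 22.
S2 applies: 22 + 4 = 26.
S5 applies: 26 − 3 = 23.
S6 applies (level before this adjustment is 23 ≥ 6, so +5): 23 + 5 = 28.
Final offense level: 28.
Criminal history: 12 prior points → Category 2 (4-12).
Level 28 falls in the 22-28 band.
Grid: Level 22-28 × Category 2 = 58-64 months.

58-64 months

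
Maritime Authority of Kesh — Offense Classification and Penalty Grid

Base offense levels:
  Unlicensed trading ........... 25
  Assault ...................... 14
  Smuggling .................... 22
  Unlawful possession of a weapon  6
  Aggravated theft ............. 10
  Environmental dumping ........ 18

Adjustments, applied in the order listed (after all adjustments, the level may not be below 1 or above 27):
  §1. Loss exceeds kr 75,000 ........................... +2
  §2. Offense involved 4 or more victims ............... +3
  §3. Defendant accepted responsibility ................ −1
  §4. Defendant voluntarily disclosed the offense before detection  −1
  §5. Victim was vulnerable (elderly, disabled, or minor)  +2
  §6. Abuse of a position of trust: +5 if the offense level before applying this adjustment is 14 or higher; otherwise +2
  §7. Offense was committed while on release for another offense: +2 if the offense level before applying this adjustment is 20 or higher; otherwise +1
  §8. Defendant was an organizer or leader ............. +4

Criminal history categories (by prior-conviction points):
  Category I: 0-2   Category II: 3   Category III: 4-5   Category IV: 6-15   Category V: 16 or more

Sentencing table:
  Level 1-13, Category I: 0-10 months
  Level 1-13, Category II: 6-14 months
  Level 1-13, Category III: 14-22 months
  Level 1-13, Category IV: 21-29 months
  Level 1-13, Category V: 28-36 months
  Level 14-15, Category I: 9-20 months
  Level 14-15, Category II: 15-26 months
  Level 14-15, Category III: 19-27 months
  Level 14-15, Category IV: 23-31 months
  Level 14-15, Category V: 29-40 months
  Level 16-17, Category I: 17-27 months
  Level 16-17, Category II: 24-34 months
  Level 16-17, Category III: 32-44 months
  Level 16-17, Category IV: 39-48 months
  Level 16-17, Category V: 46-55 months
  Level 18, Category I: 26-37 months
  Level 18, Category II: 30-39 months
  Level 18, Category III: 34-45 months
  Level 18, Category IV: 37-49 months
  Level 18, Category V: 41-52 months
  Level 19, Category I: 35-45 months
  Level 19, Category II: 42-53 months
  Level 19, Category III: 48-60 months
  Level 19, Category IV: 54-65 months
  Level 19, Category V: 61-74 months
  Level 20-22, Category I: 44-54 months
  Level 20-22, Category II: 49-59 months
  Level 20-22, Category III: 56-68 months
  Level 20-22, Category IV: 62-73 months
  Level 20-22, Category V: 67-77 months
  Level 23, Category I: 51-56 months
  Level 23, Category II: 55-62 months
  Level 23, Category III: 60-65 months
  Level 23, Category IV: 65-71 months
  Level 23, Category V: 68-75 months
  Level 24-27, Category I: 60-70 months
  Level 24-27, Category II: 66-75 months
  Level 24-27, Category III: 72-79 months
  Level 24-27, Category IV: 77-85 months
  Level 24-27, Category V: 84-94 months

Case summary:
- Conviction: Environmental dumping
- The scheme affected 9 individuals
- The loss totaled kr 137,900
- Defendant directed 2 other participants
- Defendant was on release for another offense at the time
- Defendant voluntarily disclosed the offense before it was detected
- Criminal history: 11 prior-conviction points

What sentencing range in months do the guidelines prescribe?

Base offense level for environmental dumping: 18.
§1 applies: 18 + 2 = 20.
§2 applies: 20 + 3 = 23.
§4 applies: 23 − 1 = 22.
§5 does not apply.
§6 does not apply.
§7 applies (level before this adjustment is 22 ≥ 20, so +2): 22 + 2 = 24.
§8 applies: 24 + 4 = 28.
Level 28 exceeds the maximum of 27; capped at 27.
Final offense level: 27.
Criminal history: 11 prior points → Category IV (6-15).
Level 27 falls in the 24-27 band.
Grid: Level 24-27 × Category IV = 77-85 months.

77-85 months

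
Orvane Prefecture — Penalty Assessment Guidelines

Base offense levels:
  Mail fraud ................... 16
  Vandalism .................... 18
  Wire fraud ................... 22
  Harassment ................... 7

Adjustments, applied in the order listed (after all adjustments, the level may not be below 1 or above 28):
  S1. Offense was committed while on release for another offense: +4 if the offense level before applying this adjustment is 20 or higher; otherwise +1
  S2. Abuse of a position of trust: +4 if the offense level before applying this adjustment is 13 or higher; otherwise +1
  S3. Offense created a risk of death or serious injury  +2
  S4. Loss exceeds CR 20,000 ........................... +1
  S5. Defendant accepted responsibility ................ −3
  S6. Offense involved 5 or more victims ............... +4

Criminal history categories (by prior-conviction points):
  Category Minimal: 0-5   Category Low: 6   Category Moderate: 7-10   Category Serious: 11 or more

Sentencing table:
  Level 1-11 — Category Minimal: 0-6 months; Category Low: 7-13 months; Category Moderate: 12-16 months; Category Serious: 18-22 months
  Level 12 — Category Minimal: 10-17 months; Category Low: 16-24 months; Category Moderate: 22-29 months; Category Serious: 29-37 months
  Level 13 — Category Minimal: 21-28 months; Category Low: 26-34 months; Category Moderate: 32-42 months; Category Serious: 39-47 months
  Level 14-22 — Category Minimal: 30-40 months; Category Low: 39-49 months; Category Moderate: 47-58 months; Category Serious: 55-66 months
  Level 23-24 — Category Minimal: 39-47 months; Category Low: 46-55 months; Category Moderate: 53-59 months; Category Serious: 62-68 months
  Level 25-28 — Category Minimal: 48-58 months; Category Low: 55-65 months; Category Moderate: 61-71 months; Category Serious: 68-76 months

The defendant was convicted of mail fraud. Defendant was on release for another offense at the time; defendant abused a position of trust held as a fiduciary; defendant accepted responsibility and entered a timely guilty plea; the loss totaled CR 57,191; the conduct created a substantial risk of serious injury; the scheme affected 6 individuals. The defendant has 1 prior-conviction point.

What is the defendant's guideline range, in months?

Base offense level for mail fraud: 16.
S1 applies (level before this adjustment is 16 < 20, so +1): 16 + 1 = 17.
S2 applies (level before this adjustment is 17 ≥ 13, so +4): 17 + 4 = 21.
S3 applies: 21 + 2 = 23.
S4 applies: 23 + 1 = 24.
S5 applies: 24 − 3 = 21.
S6 applies: 21 + 4 = 25.
Final offense level: 25.
Criminal history: 1 prior point → Category Minimal (0-5).
Level 25 falls in the 25-28 band.
Grid: Level 25-28 × Category Minimal = 48-58 months.

48-58 months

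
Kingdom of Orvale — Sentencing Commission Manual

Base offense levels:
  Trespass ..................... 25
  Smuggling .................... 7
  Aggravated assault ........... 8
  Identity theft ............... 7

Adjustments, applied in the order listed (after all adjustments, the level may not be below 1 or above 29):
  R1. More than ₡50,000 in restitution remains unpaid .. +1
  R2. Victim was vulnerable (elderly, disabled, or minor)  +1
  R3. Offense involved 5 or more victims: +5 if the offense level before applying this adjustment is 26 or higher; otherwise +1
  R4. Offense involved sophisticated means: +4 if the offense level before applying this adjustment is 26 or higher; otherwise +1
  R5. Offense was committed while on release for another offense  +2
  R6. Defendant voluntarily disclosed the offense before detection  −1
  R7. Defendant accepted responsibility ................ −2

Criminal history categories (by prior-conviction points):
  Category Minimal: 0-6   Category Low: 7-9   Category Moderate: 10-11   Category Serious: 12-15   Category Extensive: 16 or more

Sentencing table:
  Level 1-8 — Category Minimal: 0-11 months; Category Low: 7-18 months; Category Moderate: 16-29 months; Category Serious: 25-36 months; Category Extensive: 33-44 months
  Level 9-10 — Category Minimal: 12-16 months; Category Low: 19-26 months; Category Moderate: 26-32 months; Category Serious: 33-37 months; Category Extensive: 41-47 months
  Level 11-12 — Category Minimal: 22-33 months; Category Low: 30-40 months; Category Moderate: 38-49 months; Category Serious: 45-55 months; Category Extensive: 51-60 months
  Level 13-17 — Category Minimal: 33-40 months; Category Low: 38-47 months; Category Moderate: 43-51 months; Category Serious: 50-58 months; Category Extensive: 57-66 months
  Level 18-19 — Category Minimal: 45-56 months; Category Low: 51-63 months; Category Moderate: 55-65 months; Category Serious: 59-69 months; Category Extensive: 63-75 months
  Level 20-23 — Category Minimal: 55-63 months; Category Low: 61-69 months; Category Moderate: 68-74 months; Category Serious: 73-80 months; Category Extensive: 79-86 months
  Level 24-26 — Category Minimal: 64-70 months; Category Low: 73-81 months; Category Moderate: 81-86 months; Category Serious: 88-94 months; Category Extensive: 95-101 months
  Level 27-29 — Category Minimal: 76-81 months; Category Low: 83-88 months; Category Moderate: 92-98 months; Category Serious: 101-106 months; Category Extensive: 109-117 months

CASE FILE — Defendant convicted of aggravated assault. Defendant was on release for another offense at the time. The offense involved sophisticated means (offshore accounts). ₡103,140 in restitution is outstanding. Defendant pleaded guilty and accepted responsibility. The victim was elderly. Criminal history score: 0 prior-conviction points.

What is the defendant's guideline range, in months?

Base offense level for aggravated assault: 8.
R1 applies: 8 + 1 = 9.
R2 applies: 9 + 1 = 10.
R3 does not apply.
R4 applies (level before this adjustment is 10 < 26, so +1): 10 + 1 = 11.
R5 applies: 11 + 2 = 13.
R7 applies: 13 − 2 = 11.
Final offense level: 11.
Criminal history: 0 prior points → Category Minimal (0-6).
Level 11 falls in the 11-12 band.
Grid: Level 11-12 × Category Minimal = 22-33 months.

22-33 months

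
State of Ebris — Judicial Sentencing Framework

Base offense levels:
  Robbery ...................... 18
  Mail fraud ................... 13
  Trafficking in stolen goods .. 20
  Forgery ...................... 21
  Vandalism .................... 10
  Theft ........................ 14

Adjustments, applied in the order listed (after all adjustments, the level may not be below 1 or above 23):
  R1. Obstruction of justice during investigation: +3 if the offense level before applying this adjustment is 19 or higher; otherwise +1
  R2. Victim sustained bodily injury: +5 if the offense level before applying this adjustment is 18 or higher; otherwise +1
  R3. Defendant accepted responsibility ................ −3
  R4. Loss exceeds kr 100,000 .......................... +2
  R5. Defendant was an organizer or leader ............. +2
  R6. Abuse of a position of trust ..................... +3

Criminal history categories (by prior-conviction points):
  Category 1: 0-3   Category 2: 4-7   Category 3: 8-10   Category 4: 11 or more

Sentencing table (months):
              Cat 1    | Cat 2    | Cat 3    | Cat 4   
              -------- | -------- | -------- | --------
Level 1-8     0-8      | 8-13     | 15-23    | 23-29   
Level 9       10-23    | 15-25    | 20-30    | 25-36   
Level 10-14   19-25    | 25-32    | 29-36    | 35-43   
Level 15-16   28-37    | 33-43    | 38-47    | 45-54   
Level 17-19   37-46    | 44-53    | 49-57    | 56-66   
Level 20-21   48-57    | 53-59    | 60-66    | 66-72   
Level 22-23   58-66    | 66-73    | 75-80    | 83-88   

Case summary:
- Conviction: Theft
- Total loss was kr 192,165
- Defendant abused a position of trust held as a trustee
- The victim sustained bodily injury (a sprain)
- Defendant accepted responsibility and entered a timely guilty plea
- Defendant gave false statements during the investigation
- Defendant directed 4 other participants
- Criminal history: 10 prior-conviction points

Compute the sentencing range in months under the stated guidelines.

Base offense level for theft: 14.
R1 applies (level before this adjustment is 14 < 19, so +1): 14 + 1 = 15.
R2 applies (level before this adjustment is 15 < 18, so +1): 15 + 1 = 16.
R3 applies: 16 − 3 = 13.
R4 applies: 13 + 2 = 15.
R5 applies: 15 + 2 = 17.
R6 applies: 17 + 3 = 20.
Final offense level: 20.
Criminal history: 10 prior points → Category 3 (8-10).
Level 20 falls in the 20-21 band.
Grid: Level 20-21 × Category 3 = 60-66 months.

60-66 months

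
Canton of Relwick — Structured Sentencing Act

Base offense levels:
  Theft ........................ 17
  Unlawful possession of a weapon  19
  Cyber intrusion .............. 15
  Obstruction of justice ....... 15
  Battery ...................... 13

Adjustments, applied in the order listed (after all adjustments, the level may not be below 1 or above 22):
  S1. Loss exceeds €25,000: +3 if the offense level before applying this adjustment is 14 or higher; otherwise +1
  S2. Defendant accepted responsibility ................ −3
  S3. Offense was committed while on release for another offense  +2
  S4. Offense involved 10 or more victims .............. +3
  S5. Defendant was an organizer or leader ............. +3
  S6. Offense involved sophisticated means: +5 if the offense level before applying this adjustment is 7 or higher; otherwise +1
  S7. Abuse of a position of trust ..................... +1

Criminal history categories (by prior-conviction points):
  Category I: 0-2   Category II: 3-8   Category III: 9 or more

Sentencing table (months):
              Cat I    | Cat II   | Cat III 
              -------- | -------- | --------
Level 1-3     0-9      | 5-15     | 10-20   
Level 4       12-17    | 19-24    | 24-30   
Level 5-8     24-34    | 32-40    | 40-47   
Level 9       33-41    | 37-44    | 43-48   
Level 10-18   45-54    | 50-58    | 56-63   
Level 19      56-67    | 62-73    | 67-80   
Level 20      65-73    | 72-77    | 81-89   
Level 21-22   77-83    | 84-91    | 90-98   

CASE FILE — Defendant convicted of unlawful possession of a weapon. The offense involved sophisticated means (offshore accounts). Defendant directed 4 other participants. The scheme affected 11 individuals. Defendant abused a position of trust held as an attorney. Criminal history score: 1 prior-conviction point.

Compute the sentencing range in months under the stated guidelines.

Base offense level for unlawful possession of a weapon: 19.
S1 does not apply.
S4 applies: 19 + 3 = 22.
S5 applies: 22 + 3 = 25.
S6 applies (level before this adjustment is 25 ≥ 7, so +5): 25 + 5 = 30.
S7 applies: 30 + 1 = 31.
Level 31 exceeds the maximum of 22; capped at 22.
Final offense level: 22.
Criminal history: 1 prior point → Category I (0-2).
Level 22 falls in the 21-22 band.
Grid: Level 21-22 × Category I = 77-83 months.

77-83 months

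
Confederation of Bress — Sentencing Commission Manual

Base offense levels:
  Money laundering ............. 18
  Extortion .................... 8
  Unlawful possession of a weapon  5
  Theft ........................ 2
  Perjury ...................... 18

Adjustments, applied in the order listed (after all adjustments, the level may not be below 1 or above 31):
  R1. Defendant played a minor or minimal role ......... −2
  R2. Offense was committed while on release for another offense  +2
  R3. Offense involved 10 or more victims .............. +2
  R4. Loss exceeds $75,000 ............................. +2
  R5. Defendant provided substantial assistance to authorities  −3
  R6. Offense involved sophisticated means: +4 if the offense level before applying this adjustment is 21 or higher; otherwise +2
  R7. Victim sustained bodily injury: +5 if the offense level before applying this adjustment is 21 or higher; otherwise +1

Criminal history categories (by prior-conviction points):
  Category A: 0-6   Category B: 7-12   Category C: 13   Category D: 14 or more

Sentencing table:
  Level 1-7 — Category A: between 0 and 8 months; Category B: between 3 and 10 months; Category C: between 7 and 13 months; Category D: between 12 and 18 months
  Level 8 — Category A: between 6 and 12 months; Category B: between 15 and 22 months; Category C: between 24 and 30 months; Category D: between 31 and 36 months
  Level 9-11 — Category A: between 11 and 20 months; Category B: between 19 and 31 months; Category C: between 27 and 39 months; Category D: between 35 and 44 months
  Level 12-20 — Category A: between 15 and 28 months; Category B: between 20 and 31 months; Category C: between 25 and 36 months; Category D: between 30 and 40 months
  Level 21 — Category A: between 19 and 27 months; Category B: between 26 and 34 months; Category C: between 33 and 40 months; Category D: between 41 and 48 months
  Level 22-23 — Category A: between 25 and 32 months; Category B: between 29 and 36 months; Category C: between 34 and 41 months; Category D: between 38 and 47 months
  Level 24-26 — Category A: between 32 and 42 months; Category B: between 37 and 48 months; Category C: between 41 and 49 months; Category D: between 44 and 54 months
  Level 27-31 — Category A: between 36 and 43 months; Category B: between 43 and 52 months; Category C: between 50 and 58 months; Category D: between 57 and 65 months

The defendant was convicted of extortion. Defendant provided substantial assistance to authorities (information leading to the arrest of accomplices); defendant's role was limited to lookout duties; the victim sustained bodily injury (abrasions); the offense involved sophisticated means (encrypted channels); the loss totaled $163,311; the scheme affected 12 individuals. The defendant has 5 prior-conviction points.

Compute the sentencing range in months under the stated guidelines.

11-20 months

Base offense level for extortion: 8.
R1 applies: 8 − 2 = 6.
R2 does not apply.
R3 applies: 6 + 2 = 8.
R4 applies: 8 + 2 = 10.
R5 applies: 10 − 3 = 7.
R6 applies (level before this adjustment is 7 < 21, so +2): 7 + 2 = 9.
R7 applies (level before this adjustment is 9 < 21, so +1): 9 + 1 = 10.
Final offense level: 10.
Criminal history: 5 prior points → Category A (0-6).
Level 10 falls in the 9-11 band.
Grid: Level 9-11 × Category A = 11-20 months.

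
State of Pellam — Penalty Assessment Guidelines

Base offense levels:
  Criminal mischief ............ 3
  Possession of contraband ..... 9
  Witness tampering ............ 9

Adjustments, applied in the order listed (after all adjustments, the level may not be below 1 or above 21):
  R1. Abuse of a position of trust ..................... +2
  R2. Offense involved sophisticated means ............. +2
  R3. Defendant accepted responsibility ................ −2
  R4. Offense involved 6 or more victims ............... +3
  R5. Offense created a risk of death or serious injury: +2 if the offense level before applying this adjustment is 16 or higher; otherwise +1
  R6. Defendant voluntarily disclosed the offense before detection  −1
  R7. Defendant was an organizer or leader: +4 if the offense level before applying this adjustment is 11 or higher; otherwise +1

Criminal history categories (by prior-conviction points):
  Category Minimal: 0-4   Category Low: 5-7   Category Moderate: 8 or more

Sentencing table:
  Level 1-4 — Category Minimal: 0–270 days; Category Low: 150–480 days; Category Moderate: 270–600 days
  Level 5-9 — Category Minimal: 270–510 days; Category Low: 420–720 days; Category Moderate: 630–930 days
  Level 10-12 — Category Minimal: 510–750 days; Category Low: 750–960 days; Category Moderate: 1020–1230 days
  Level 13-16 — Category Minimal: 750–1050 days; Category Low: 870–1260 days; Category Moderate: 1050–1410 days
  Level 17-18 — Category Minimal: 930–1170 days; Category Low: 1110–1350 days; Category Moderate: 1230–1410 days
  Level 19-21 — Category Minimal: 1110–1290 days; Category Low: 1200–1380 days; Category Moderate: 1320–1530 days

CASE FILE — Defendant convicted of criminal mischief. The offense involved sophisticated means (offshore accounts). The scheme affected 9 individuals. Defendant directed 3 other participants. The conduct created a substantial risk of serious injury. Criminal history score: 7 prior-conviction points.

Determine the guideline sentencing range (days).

750-960 days

Base offense level for criminal mischief: 3.
R1 does not apply.
R2 applies: 3 + 2 = 5.
R3 does not apply.
R4 applies: 5 + 3 = 8.
R5 applies (level before this adjustment is 8 < 16, so +1): 8 + 1 = 9.
R6 does not apply.
R7 applies (level before this adjustment is 9 < 11, so +1): 9 + 1 = 10.
Final offense level: 10.
Criminal history: 7 prior points → Category Low (5-7).
Level 10 falls in the 10-12 band.
Grid: Level 10-12 × Category Low = 750-960 days.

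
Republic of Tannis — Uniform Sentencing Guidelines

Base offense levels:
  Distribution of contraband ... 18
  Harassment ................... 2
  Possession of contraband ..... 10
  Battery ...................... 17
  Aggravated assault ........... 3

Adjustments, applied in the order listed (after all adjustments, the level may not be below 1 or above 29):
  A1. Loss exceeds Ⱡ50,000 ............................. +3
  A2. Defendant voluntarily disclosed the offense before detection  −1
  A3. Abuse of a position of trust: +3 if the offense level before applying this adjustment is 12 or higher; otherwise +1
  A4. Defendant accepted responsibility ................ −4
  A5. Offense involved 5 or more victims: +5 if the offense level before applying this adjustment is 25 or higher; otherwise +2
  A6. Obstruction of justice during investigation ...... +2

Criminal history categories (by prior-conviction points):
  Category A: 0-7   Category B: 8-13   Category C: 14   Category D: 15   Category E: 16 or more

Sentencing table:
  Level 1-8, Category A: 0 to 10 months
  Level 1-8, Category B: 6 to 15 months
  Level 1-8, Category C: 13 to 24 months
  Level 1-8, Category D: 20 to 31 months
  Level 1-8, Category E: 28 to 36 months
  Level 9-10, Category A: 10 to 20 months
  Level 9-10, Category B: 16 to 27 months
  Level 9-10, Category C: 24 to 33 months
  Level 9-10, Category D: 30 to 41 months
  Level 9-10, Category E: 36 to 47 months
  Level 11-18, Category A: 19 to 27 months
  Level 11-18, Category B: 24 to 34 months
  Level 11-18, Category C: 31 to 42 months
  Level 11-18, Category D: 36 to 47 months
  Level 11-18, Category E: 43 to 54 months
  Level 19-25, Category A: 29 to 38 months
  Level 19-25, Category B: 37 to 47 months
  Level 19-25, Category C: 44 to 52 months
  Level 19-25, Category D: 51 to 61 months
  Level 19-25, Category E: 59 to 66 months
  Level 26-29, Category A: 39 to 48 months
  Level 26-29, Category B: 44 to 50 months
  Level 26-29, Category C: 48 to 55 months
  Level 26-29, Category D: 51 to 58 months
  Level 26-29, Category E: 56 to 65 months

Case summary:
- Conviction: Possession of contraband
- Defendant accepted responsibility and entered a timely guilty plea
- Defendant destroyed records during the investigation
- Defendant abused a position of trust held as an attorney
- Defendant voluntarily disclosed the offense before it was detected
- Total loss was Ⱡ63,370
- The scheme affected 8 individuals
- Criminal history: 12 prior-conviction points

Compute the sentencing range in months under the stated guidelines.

Base offense level for possession of contraband: 10.
A1 applies: 10 + 3 = 13.
A2 applies: 13 − 1 = 12.
A3 applies (level before this adjustment is 12 ≥ 12, so +3): 12 + 3 = 15.
A4 applies: 15 − 4 = 11.
A5 applies (level before this adjustment is 11 < 25, so +2): 11 + 2 = 13.
A6 applies: 13 + 2 = 15.
Final offense level: 15.
Criminal history: 12 prior points → Category B (8-13).
Level 15 falls in the 11-18 band.
Grid: Level 11-18 × Category B = 24-34 months.

24-34 months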